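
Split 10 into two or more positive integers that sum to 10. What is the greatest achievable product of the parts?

Fill f[k] for k=2..10: at each k try every first piece i and multiply by the better of (k−i) uncut or f[k−i].
f[2] = 1*max(1,0) = 1*1 = 1
f[3] = max(1*2, 2*1) = 2
f[4] = max(1*3, 2*2, 3*1) = 4
f[5] = max(1*4, 2*3, 3*2, 4*1) = 6
f[6] = max(1*6, 2*4, 3*3, 4*2, 5*1) = 9
f[7] = max(1*9, 2*6, 3*4, 4*3, 5*2, 6*1) = 12
f[8] = max(1*12, 2*9, 3*6, …, 6*2, 7*1) = 18
f[9] = max(1*18, 2*12, 3*9, …, 7*2, 8*1) = 27
f[10] = max(1*27, 2*18, 3*12, …, 8*2, 9*1) = 36
One optimal split: 3 + 3 + 2 + 2; product 3*3*2*2 = 36.

36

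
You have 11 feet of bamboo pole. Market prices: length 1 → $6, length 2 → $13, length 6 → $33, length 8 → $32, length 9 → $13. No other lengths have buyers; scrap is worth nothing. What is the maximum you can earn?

Let f[k] be the best obtainable value from length k. For each k, try every first piece i and keep the best of price[i] + f[k−i].
f[1] = 6
f[2] = max(6+6, 13+0) = 13
f[3] = max(6+13, 13+6) = 19
f[4] = max(6+19, 13+13) = 26
f[5] = max(6+26, 13+19) = 32
f[6] = max(6+32, 13+26, 33+0) = 39
f[7] = max(6+39, 13+32, 33+6) = 45
f[8] = max(6+45, 13+39, 33+13, 32+0) = 52
f[9] = max(6+52, 13+45, 33+19, 32+6, 13+0) = 58
f[10] = max(6+58, 13+52, 33+26, 32+13, 13+6) = 65
f[11] = max(6+65, 13+58, 33+32, 32+19, 13+13) = 71
One optimal cutting: 2 + 2 + 2 + 2 + 2 + 1 → $71.

71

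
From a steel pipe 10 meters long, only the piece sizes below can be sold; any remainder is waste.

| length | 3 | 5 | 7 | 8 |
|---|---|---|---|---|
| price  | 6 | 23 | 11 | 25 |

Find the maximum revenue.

46

Consider every possible first cut. best[k] is the best of p[i]+best[k−i] over all sellable i≤k.
best[1] = 0
best[2] = 0
best[3] = 6
best[4] = 6
best[5] = 23
best[6] = 23
best[7] = 23
best[8] = 29  (first piece 3, then best[5]=23)
best[9] = 29
best[10] = 46  (first piece 5, then best[5]=23)
One optimal cutting: 5 + 5 → $46.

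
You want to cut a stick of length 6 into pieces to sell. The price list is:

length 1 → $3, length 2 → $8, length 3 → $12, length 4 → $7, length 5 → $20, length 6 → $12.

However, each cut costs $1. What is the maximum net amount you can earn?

23

Let r[k] be the best obtainable value from length k. For each k, try every first piece i and keep the best of price[i] + r[k−i] minus the 1 cut fee when i<k.
r[1] = 3
r[2] = max(3+3-1, 8+0) = 8
r[3] = max(3+8-1, 8+3-1, 12+0) = 12
r[4] = max(3+12-1, 8+8-1, 12+3-1, 7+0) = 15
r[5] = max(3+15-1, 8+12-1, 12+8-1, 7+3-1, 20+0) = 20
r[6] = max(3+20-1, 8+15-1, 12+12-1, 7+8-1, 20+3-1, 12+0) = 23
One optimal plan: pieces 3 + 3 (1 cut) → $24 − $1 = $23.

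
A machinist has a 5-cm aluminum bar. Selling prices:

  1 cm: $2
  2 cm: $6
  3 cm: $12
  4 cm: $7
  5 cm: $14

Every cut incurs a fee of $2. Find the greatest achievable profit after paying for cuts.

Build v[k] bottom-up: v[k] = max over allowed piece i of (p[i] + v[k−i]) − 2 per cut.
v[1] = 2
v[2] = max(2+2-2, 6+0) = 6
v[3] = max(2+6-2, 6+2-2, 12+0) = 12
v[4] = max(2+12-2, 6+6-2, 12+2-2, 7+0) = 12
v[5] = max(2+12-2, 6+12-2, 12+6-2, 7+2-2, 14+0) = 16
One optimal plan: pieces 3 + 2 (1 cut) → $18 − $2 = $16.

16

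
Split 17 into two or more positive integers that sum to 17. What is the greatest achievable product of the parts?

Define m[k] = max over 1≤i<k of i · max(k−i, m[k−i]); the inner max lets the remainder stay uncut if that's better.
Small cases: m[2]=1, m[3]=2, m[4]=4, m[5]=6, m[6]=9, m[7]=12, m[8]=18, m[9]=27, m[10]=36, m[11]=54, m[12]=81.
m[13] = 2×max(11,54) = 2×54 = 108
m[14] = 2×max(12,81) = 2×81 = 162
m[15] = 3×max(12,81) = 3×81 = 243
m[16] = 2×max(14,162) = 2×162 = 324
m[17] = 2×max(15,243) = 2×243 = 486
One optimal split: 3 + 3 + 3 + 3 + 3 + 2; product 3×3×3×3×3×2 = 486.

486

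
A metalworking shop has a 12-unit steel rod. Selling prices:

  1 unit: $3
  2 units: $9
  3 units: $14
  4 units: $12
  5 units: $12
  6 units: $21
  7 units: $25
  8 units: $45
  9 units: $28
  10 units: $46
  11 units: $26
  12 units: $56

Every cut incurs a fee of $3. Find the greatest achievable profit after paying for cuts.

57

Let r[k] be the best obtainable value from length k. For each k, try every first piece i and keep the best of price[i] + r[k−i] minus the 3 cut fee when i<k.
r[1] = 3
r[2] = max(3+3-3, 9+0) = 9
r[3] = max(3+9-3, 9+3-3, 14+0) = 14
r[4] = max(3+14-3, 9+9-3, 14+3-3, 12+0) = 15
r[5] = max(3+15-3, 9+14-3, 14+9-3, 12+3-3, 12+0) = 20
r[6] = max(3+20-3, 9+15-3, 14+14-3, 12+9-3, 12+3-3, 21+0) = 25
r[7] = max(3+25-3, 9+20-3, 14+15-3, …, 21+3-3, 25+0) = 26
r[8] = max(3+26-3, 9+25-3, 14+20-3, …, 25+3-3, 45+0) = 45
r[9] = max(3+45-3, 9+26-3, 14+25-3, …, 45+3-3, 28+0) = 45
r[10] = max(3+45-3, 9+45-3, 14+26-3, …, 28+3-3, 46+0) = 51
r[11] = max(3+51-3, 9+45-3, 14+45-3, …, 46+3-3, 26+0) = 56
r[12] = max(3+56-3, 9+51-3, 14+45-3, …, 26+3-3, 56+0) = 57
One optimal plan: pieces 8 + 2 + 2 (2 cuts) → $63 − $6 = $57.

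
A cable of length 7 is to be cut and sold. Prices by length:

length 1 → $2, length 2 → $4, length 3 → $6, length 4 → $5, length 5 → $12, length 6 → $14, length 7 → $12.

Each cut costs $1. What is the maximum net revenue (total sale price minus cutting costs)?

15

Build net[k] bottom-up: net[k] = max over allowed piece i of (p[i] + net[k−i]) − 1 per cut.
net[1] = 2
net[2] = max(2+2-1, 4+0) = 4
net[3] = max(2+4-1, 4+2-1, 6+0) = 6
net[4] = max(2+6-1, 4+4-1, 6+2-1, 5+0) = 7
net[5] = max(2+7-1, 4+6-1, 6+4-1, 5+2-1, 12+0) = 12
net[6] = max(2+12-1, 4+7-1, 6+6-1, 5+4-1, 12+2-1, 14+0) = 14
net[7] = max(2+14-1, 4+12-1, 6+7-1, …, 14+2-1, 12+0) = 15
One optimal plan: pieces 6 + 1 (1 cut) → $16 − $1 = $15.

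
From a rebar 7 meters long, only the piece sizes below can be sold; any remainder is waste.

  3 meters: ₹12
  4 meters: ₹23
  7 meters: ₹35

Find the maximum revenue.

Let best[k] be the best obtainable value from length k. For each k, try every first piece i and keep the best of price[i] + best[k−i].
best[1] = 0
best[2] = 0
best[3] = 12
best[4] = 23
best[5] = 23
best[6] = 24  (first piece 3, then best[3]=12)
best[7] = 35  (first piece 3, then best[4]=23)
One optimal cutting: 4 + 3 → ₹35.

35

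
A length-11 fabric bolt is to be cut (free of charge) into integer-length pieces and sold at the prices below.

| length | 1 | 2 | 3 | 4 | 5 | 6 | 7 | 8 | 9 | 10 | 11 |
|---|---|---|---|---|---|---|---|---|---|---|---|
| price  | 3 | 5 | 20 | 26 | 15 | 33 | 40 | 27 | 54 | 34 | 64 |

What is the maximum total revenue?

72

Build r[k] bottom-up: r[k] = max over allowed piece i of (p[i] + r[k−i]).
r[1] = 3
r[2] = max(3+3, 5+0) = 6
r[3] = max(3+6, 5+3, 20+0) = 20
r[4] = max(3+20, 5+6, 20+3, 26+0) = 26
r[5] = max(3+26, 5+20, 20+6, 26+3, 15+0) = 29
r[6] = max(3+29, 5+26, 20+20, 26+6, 15+3, 33+0) = 40
r[7] = max(3+40, 5+29, 20+26, …, 33+3, 40+0) = 46
r[8] = max(3+46, 5+40, 20+29, …, 40+3, 27+0) = 52
r[9] = max(3+52, 5+46, 20+40, …, 27+3, 54+0) = 60
r[10] = max(3+60, 5+52, 20+46, …, 54+3, 34+0) = 66
r[11] = max(3+66, 5+60, 20+52, …, 34+3, 64+0) = 72
One optimal cutting: 4 + 4 + 3 → $26 + $26 + $20 = $72.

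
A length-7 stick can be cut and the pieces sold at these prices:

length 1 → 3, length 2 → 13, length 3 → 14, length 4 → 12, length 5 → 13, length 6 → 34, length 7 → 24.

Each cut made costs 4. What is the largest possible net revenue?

Build r[k] bottom-up: r[k] = max over allowed piece i of (p[i] + r[k−i]) − 4 per cut.
r[1] = 3
r[2] = 13
r[3] = 14
r[4] = 22  (first piece 2, then r[2]=13)
r[5] = 23  (first piece 2, then r[3]=14)
r[6] = 34
r[7] = 33  (first piece 1, then r[6]=34)
One optimal plan: pieces 6 + 1 (1 cut) → 37 − 4 = 33.

33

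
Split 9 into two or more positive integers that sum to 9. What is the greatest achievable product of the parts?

27

Define m[k] = max over 1≤i<k of i · max(k−i, m[k−i]); the inner max lets the remainder stay uncut if that's better.
m[2] = 1*max(1,0) = 1*1 = 1
m[3] = 1*max(2,1) = 1*2 = 2
m[4] = 2*max(2,1) = 2*2 = 4
m[5] = 2*max(3,2) = 2*3 = 6
m[6] = 3*max(3,2) = 3*3 = 9
m[7] = 2*max(5,6) = 2*6 = 12
m[8] = 2*max(6,9) = 2*9 = 18
m[9] = 3*max(6,9) = 3*9 = 27
One optimal split: 3 + 3 + 3; product 3*3*3 = 27.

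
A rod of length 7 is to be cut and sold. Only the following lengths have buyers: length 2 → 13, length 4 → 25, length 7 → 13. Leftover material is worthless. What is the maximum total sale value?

Build f[k] bottom-up: f[k] = max over allowed piece i of (p[i] + f[k−i]).
f[1] = 0
f[2] = 13
f[3] = 13
f[4] = max(13+13, 25+0) = 26
f[5] = max(13+13, 25+0) = 26
f[6] = max(13+26, 25+13) = 39
f[7] = max(13+26, 25+13, 13+0) = 39
One optimal cutting: pieces 2 + 2 + 2 with 1 unit of scrap → 39.

39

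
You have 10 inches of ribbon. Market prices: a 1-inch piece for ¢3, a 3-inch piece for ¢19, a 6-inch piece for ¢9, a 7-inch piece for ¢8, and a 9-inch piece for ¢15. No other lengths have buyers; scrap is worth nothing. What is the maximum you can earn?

Consider every possible first cut. r[k] is the best of p[i]+r[k−i] over all sellable i≤k.
r[1] = 3
r[2] = 6  (first piece 1, then r[1]=3)
r[3] = max(3+6, 19+0) = 19
r[4] = max(3+19, 19+3) = 22
r[5] = max(3+22, 19+6) = 25
r[6] = max(3+25, 19+19, 9+0) = 38
r[7] = max(3+38, 19+22, 9+3, 8+0) = 41
r[8] = max(3+41, 19+25, 9+6, 8+3) = 44
r[9] = max(3+44, 19+38, 9+19, 8+6, 15+0) = 57
r[10] = max(3+57, 19+41, 9+22, 8+19, 15+3) = 60
One optimal cutting: 3 + 3 + 3 + 1 → ¢60.

60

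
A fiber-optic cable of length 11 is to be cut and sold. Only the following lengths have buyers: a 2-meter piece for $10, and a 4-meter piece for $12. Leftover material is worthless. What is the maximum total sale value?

Build r[k] bottom-up: r[k] = max over allowed piece i of (p[i] + r[k−i]).
r[1] = 0
r[2] = 10
r[3] = 10
r[4] = max(10+10, 12+0) = 20
r[5] = max(10+10, 12+0) = 20
r[6] = max(10+20, 12+10) = 30
r[7] = max(10+20, 12+10) = 30
r[8] = max(10+30, 12+20) = 40
r[9] = max(10+30, 12+20) = 40
r[10] = max(10+40, 12+30) = 50
r[11] = max(10+40, 12+30) = 50
One optimal cutting: pieces 2 + 2 + 2 + 2 + 2 with 1 meter of scrap → $50.

50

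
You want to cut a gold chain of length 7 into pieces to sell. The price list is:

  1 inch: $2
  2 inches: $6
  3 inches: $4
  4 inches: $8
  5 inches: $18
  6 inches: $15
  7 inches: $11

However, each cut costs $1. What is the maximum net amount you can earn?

23

Let v[k] be the best obtainable value from length k. For each k, try every first piece i and keep the best of price[i] + v[k−i] minus the 1 cut fee when i<k.
v[1] = 2
v[2] = 6
v[3] = 7  (first piece 1, then v[2]=6)
v[4] = 11  (first piece 2, then v[2]=6)
v[5] = 18
v[6] = 19  (first piece 1, then v[5]=18)
v[7] = 23  (first piece 2, then v[5]=18)
One optimal plan: pieces 5 + 2 (1 cut) → $24 − $1 = $23.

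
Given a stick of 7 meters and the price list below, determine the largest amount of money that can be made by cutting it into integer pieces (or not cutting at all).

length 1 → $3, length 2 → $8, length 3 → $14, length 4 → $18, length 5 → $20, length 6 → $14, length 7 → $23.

Let best[k] be the best obtainable value from length k. For each k, try every first piece i and keep the best of price[i] + best[k−i].
best[1] = 3
best[2] = max(3+3, 8+0) = 8
best[3] = max(3+8, 8+3, 14+0) = 14
best[4] = max(3+14, 8+8, 14+3, 18+0) = 18
best[5] = max(3+18, 8+14, 14+8, 18+3, 20+0) = 22
best[6] = max(3+22, 8+18, 14+14, 18+8, 20+3, 14+0) = 28
best[7] = max(3+28, 8+22, 14+18, …, 14+3, 23+0) = 32
One optimal cutting: 4 + 3 → $18 + $14 = $32.

32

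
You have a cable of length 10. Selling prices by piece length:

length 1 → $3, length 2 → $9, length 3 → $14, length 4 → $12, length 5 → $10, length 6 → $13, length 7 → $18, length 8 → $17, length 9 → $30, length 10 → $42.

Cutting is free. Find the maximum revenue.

Let v[k] be the best obtainable value from length k. For each k, try every first piece i and keep the best of price[i] + v[k−i].
v[1] = 3
v[2] = max(3+3, 9+0) = 9
v[3] = max(3+9, 9+3, 14+0) = 14
v[4] = max(3+14, 9+9, 14+3, 12+0) = 18
v[5] = max(3+18, 9+14, 14+9, 12+3, 10+0) = 23
v[6] = max(3+23, 9+18, 14+14, 12+9, 10+3, 13+0) = 28
v[7] = max(3+28, 9+23, 14+18, …, 13+3, 18+0) = 32
v[8] = max(3+32, 9+28, 14+23, …, 18+3, 17+0) = 37
v[9] = max(3+37, 9+32, 14+28, …, 17+3, 30+0) = 42
v[10] = max(3+42, 9+37, 14+32, …, 30+3, 42+0) = 46
One optimal cutting: 3 + 3 + 2 + 2 → $14 + $14 + $9 + $9 = $46.

46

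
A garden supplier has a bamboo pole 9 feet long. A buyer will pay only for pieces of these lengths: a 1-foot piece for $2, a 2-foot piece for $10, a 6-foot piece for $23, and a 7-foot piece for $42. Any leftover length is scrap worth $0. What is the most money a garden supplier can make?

Let r[k] be the best obtainable value from length k. For each k, try every first piece i and keep the best of price[i] + r[k−i].
r[1] = 2
r[2] = 10
r[3] = 12  (first piece 1, then r[2]=10)
r[4] = 20  (first piece 2, then r[2]=10)
r[5] = 22  (first piece 1, then r[4]=20)
r[6] = 30  (first piece 2, then r[4]=20)
r[7] = 42
r[8] = 44  (first piece 1, then r[7]=42)
r[9] = 52  (first piece 2, then r[7]=42)
One optimal cutting: 7 + 2 → $52.

52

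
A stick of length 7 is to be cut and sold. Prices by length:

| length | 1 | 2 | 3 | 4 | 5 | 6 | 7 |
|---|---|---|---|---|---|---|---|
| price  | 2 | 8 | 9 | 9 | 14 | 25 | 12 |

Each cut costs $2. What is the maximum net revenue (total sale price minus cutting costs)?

Consider every possible first cut. net[k] is the best of p[i]+net[k−i] over all sellable i≤k, charging 2 whenever i<k.
net[1] = 2
net[2] = 8
net[3] = 9
net[4] = 14  (first piece 2, then net[2]=8)
net[5] = 15  (first piece 2, then net[3]=9)
net[6] = 25
net[7] = 25  (first piece 1, then net[6]=25)
One optimal plan: pieces 6 + 1 (1 cut) → $27 − $2 = $25.

25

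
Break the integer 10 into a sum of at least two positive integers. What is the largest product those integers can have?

36

Let m[k] be the best product for length k (with at least one cut). For each first piece i, the rest contributes max(k−i, m[k−i]).
Small cases: m[2]=1, m[3]=2, m[4]=4.
m[5] = 2*max(3,2) = 2*3 = 6
m[6] = 3*max(3,2) = 3*3 = 9
m[7] = 2*max(5,6) = 2*6 = 12
m[8] = 2*max(6,9) = 2*9 = 18
m[9] = 3*max(6,9) = 3*9 = 27
m[10] = 2*max(8,18) = 2*18 = 36
One optimal split: 3 + 3 + 2 + 2; product 3*3*2*2 = 36.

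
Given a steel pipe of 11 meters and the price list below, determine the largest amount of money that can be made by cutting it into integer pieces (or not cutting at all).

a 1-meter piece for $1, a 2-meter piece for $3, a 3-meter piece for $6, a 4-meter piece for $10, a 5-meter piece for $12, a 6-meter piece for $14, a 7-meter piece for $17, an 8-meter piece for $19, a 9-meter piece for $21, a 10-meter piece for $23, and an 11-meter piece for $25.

Consider every possible first cut. best[k] is the best of p[i]+best[k−i] over all sellable i≤k.
best[1] = 1
best[2] = max(1+1, 3+0) = 3
best[3] = max(1+3, 3+1, 6+0) = 6
best[4] = max(1+6, 3+3, 6+1, 10+0) = 10
best[5] = max(1+10, 3+6, 6+3, 10+1, 12+0) = 12
best[6] = max(1+12, 3+10, 6+6, 10+3, 12+1, 14+0) = 14
best[7] = max(1+14, 3+12, 6+10, …, 14+1, 17+0) = 17
best[8] = max(1+17, 3+14, 6+12, …, 17+1, 19+0) = 20
best[9] = max(1+20, 3+17, 6+14, …, 19+1, 21+0) = 22
best[10] = max(1+22, 3+20, 6+17, …, 21+1, 23+0) = 24
best[11] = max(1+24, 3+22, 6+20, …, 23+1, 25+0) = 27
One optimal cutting: 7 + 4 → $17 + $10 = $27.

27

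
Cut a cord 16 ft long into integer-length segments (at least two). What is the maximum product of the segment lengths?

Let f[k] be the best product for length k (with at least one cut). For each first piece i, the rest contributes max(k−i, f[k−i]).
f[2] = 1×max(1,0) = 1×1 = 1
f[3] = 1×max(2,1) = 1×2 = 2
f[4] = 2×max(2,1) = 2×2 = 4
f[5] = 2×max(3,2) = 2×3 = 6
f[6] = 3×max(3,2) = 3×3 = 9
f[7] = 2×max(5,6) = 2×6 = 12
f[8] = 2×max(6,9) = 2×9 = 18
f[9] = 3×max(6,9) = 3×9 = 27
f[10] = 2×max(8,18) = 2×18 = 36
f[11] = 2×max(9,27) = 2×27 = 54
f[12] = 3×max(9,27) = 3×27 = 81
f[13] = 2×max(11,54) = 2×54 = 108
f[14] = 2×max(12,81) = 2×81 = 162
f[15] = 3×max(12,81) = 3×81 = 243
f[16] = 2×max(14,162) = 2×162 = 324
One optimal split: 3 + 3 + 3 + 3 + 2 + 2; product 3×3×3×3×2×2 = 324.

324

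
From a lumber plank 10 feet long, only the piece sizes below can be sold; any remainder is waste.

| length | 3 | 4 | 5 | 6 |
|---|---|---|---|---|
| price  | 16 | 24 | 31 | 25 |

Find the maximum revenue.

62

Build best[k] bottom-up: best[k] = max over allowed piece i of (p[i] + best[k−i]).
best[1] = 0
best[2] = 0
best[3] = 16
best[4] = max(16+0, 24+0) = 24
best[5] = max(16+0, 24+0, 31+0) = 31
best[6] = max(16+16, 24+0, 31+0, 25+0) = 32
best[7] = max(16+24, 24+16, 31+0, 25+0) = 40
best[8] = max(16+31, 24+24, 31+16, 25+0) = 48
best[9] = max(16+32, 24+31, 31+24, 25+16) = 55
best[10] = max(16+40, 24+32, 31+31, 25+24) = 62
One optimal cutting: 5 + 5 → $62.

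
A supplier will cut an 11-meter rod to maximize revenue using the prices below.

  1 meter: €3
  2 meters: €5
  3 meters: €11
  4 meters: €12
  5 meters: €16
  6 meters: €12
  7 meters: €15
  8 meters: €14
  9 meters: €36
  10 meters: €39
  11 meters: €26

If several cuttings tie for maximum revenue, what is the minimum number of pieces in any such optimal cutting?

2

Let r[k] be the best obtainable value from length k. For each k, try every first piece i and keep the best of price[i] + r[k−i].
r[1] = 3
r[2] = max(3+3, 5+0) = 6
r[3] = max(3+6, 5+3, 11+0) = 11
r[4] = max(3+11, 5+6, 11+3, 12+0) = 14
r[5] = max(3+14, 5+11, 11+6, 12+3, 16+0) = 17
r[6] = max(3+17, 5+14, 11+11, 12+6, 16+3, 12+0) = 22
r[7] = max(3+22, 5+17, 11+14, …, 12+3, 15+0) = 25
r[8] = max(3+25, 5+22, 11+17, …, 15+3, 14+0) = 28
r[9] = max(3+28, 5+25, 11+22, …, 14+3, 36+0) = 36
r[10] = max(3+36, 5+28, 11+25, …, 36+3, 39+0) = 39
r[11] = max(3+39, 5+36, 11+28, …, 39+3, 26+0) = 42
Maximum revenue is €42.
Now minimize piece count subject to staying optimal: for each k, pieces[k] = 1 + min over i with p[i]+r[k−i]=r[k] of pieces[k−i].
pieces[8] = 4
pieces[9] = 1
pieces[10] = 1
pieces[11] = 2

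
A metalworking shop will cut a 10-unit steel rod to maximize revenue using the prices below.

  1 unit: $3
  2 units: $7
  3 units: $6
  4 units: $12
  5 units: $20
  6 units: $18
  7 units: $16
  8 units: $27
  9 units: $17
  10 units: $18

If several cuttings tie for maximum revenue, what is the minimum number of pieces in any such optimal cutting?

Consider every possible first cut. r[k] is the best of p[i]+r[k−i] over all sellable i≤k.
r[1] = 3
r[2] = max(3+3, 7+0) = 7
r[3] = max(3+7, 7+3, 6+0) = 10
r[4] = max(3+10, 7+7, 6+3, 12+0) = 14
r[5] = max(3+14, 7+10, 6+7, 12+3, 20+0) = 20
r[6] = max(3+20, 7+14, 6+10, 12+7, 20+3, 18+0) = 23
r[7] = max(3+23, 7+20, 6+14, …, 18+3, 16+0) = 27
r[8] = max(3+27, 7+23, 6+20, …, 16+3, 27+0) = 30
r[9] = max(3+30, 7+27, 6+23, …, 27+3, 17+0) = 34
r[10] = max(3+34, 7+30, 6+27, …, 17+3, 18+0) = 40
Maximum revenue is $40.
Now minimize piece count subject to staying optimal: for each k, pieces[k] = 1 + min over i with p[i]+r[k−i]=r[k] of pieces[k−i].
pieces[7] = 2
pieces[8] = 3
pieces[9] = 3
pieces[10] = 2

2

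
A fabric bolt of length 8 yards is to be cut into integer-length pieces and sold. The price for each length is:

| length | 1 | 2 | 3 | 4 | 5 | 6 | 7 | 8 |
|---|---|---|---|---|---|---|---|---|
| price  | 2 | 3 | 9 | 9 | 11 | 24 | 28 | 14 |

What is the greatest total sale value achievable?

30

Let v[k] be the best obtainable value from length k. For each k, try every first piece i and keep the best of price[i] + v[k−i].
v[1] = 2
v[2] = max(2+2, 3+0) = 4
v[3] = max(2+4, 3+2, 9+0) = 9
v[4] = max(2+9, 3+4, 9+2, 9+0) = 11
v[5] = max(2+11, 3+9, 9+4, 9+2, 11+0) = 13
v[6] = max(2+13, 3+11, 9+9, 9+4, 11+2, 24+0) = 24
v[7] = max(2+24, 3+13, 9+11, …, 24+2, 28+0) = 28
v[8] = max(2+28, 3+24, 9+13, …, 28+2, 14+0) = 30
One optimal cutting: 7 + 1 → $28 + $2 = $30.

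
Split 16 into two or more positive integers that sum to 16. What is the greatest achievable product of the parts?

324

Fill P[k] for k=2..16: at each k try every first piece i and multiply by the better of (k−i) uncut or P[k−i].
P[2] = 1×max(1,0) = 1×1 = 1
P[3] = max(1×2, 2×1) = 2
P[4] = max(1×3, 2×2, 3×1) = 4
P[5] = max(1×4, 2×3, 3×2, 4×1) = 6
P[6] = max(1×6, 2×4, 3×3, 4×2, 5×1) = 9
P[7] = max(1×9, 2×6, 3×4, 4×3, 5×2, 6×1) = 12
P[8] = max(1×12, 2×9, 3×6, …, 6×2, 7×1) = 18
P[9] = max(1×18, 2×12, 3×9, …, 7×2, 8×1) = 27
P[10] = max(1×27, 2×18, 3×12, …, 8×2, 9×1) = 36
P[11] = max(1×36, 2×27, 3×18, …, 9×2, 10×1) = 54
P[12] = max(1×54, 2×36, 3×27, …, 10×2, 11×1) = 81
P[13] = max(1×81, 2×54, 3×36, …, 11×2, 12×1) = 108
P[14] = max(1×108, 2×81, 3×54, …, 12×2, 13×1) = 162
P[15] = max(1×162, 2×108, 3×81, …, 13×2, 14×1) = 243
P[16] = max(1×243, 2×162, 3×108, …, 14×2, 15×1) = 324
One optimal split: 3 + 3 + 3 + 3 + 2 + 2; product 3×3×3×3×2×2 = 324.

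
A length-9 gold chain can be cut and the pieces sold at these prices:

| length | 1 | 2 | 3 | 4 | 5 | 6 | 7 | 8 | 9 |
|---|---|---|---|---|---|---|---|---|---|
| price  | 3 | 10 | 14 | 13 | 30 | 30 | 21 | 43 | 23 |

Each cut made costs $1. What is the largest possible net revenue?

Build net[k] bottom-up: net[k] = max over allowed piece i of (p[i] + net[k−i]) − 1 per cut.
net[1] = 3
net[2] = max(3+3-1, 10+0) = 10
net[3] = max(3+10-1, 10+3-1, 14+0) = 14
net[4] = max(3+14-1, 10+10-1, 14+3-1, 13+0) = 19
net[5] = max(3+19-1, 10+14-1, 14+10-1, 13+3-1, 30+0) = 30
net[6] = max(3+30-1, 10+19-1, 14+14-1, 13+10-1, 30+3-1, 30+0) = 32
net[7] = max(3+32-1, 10+30-1, 14+19-1, …, 30+3-1, 21+0) = 39
net[8] = max(3+39-1, 10+32-1, 14+30-1, …, 21+3-1, 43+0) = 43
net[9] = max(3+43-1, 10+39-1, 14+32-1, …, 43+3-1, 23+0) = 48
One optimal plan: pieces 5 + 2 + 2 (2 cuts) → $50 − $2 = $48.

48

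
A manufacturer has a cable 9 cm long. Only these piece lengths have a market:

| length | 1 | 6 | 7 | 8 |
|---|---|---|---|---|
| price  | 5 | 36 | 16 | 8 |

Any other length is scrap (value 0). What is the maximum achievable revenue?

51

Let best[k] be the best obtainable value from length k. For each k, try every first piece i and keep the best of price[i] + best[k−i].
best[1] = 5
best[2] = 10  (first piece 1, then best[1]=5)
best[3] = 15  (first piece 1, then best[2]=10)
best[4] = 20  (first piece 1, then best[3]=15)
best[5] = 25  (first piece 1, then best[4]=20)
best[6] = max(5+25, 36+0) = 36
best[7] = max(5+36, 36+5, 16+0) = 41
best[8] = max(5+41, 36+10, 16+5, 8+0) = 46
best[9] = max(5+46, 36+15, 16+10, 8+5) = 51
One optimal cutting: 6 + 1 + 1 + 1 → 51.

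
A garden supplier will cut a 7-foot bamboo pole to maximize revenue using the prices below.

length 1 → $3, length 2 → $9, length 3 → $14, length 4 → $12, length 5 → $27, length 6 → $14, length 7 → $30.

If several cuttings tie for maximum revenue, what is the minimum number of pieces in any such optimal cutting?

Consider every possible first cut. r[k] is the best of p[i]+r[k−i] over all sellable i≤k.
r[1] = 3
r[2] = 9
r[3] = 14
r[4] = 18  (first piece 2, then r[2]=9)
r[5] = 27
r[6] = 30  (first piece 1, then r[5]=27)
r[7] = 36  (first piece 2, then r[5]=27)
Maximum revenue is $36.
Now minimize piece count subject to staying optimal: for each k, pieces[k] = 1 + min over i with p[i]+r[k−i]=r[k] of pieces[k−i].
pieces[4] = 2
pieces[5] = 1
pieces[6] = 2
pieces[7] = 2

2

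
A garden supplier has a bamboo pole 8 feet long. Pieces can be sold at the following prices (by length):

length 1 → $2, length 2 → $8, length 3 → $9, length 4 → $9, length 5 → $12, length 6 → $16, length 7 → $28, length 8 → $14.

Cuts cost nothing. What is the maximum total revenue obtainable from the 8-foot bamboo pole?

Let R[k] be the best obtainable value from length k. For each k, try every first piece i and keep the best of price[i] + R[k−i].
R[1] = 2
R[2] = max(2+2, 8+0) = 8
R[3] = max(2+8, 8+2, 9+0) = 10
R[4] = max(2+10, 8+8, 9+2, 9+0) = 16
R[5] = max(2+16, 8+10, 9+8, 9+2, 12+0) = 18
R[6] = max(2+18, 8+16, 9+10, 9+8, 12+2, 16+0) = 24
R[7] = max(2+24, 8+18, 9+16, …, 16+2, 28+0) = 28
R[8] = max(2+28, 8+24, 9+18, …, 28+2, 14+0) = 32
One optimal cutting: 2 + 2 + 2 + 2 → $8 + $8 + $8 + $8 = $32.

32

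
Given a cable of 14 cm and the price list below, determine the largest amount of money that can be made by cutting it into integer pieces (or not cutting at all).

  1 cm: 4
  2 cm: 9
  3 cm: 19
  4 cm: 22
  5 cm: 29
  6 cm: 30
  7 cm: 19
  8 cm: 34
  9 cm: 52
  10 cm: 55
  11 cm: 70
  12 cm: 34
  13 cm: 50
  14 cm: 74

89

Build r[k] bottom-up: r[k] = max over allowed piece i of (p[i] + r[k−i]).
r[1] = 4
r[2] = 9
r[3] = 19
r[4] = 23  (first piece 1, then r[3]=19)
r[5] = 29
r[6] = 38  (first piece 3, then r[3]=19)
r[7] = 42  (first piece 1, then r[6]=38)
r[8] = 48  (first piece 3, then r[5]=29)
r[9] = 57  (first piece 3, then r[6]=38)
r[10] = 61  (first piece 1, then r[9]=57)
r[11] = 70
r[12] = 76  (first piece 3, then r[9]=57)
r[13] = 80  (first piece 1, then r[12]=76)
r[14] = 89  (first piece 3, then r[11]=70)
One optimal cutting: 11 + 3 → 70 + 19 = 89.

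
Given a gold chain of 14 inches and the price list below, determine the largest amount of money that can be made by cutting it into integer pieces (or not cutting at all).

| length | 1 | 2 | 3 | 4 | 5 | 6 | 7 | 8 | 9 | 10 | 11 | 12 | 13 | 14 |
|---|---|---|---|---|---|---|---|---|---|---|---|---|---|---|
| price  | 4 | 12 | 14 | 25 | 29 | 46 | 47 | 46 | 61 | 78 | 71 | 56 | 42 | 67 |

104

Build v[k] bottom-up: v[k] = max over allowed piece i of (p[i] + v[k−i]).
v[1] = 4
v[2] = 12
v[3] = 16  (first piece 1, then v[2]=12)
v[4] = 25
v[5] = 29  (first piece 1, then v[4]=25)
v[6] = 46
v[7] = 50  (first piece 1, then v[6]=46)
v[8] = 58  (first piece 2, then v[6]=46)
v[9] = 62  (first piece 1, then v[8]=58)
v[10] = 78
v[11] = 82  (first piece 1, then v[10]=78)
v[12] = 92  (first piece 6, then v[6]=46)
v[13] = 96  (first piece 1, then v[12]=92)
v[14] = 104  (first piece 2, then v[12]=92)
One optimal cutting: 6 + 6 + 2 → $46 + $46 + $12 = $104.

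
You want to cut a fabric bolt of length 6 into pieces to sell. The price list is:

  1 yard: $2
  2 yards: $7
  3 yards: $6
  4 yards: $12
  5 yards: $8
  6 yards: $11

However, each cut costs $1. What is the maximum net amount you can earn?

19

Let r[k] be the best obtainable value from length k. For each k, try every first piece i and keep the best of price[i] + r[k−i] minus the 1 cut fee when i<k.
r[1] = 2
r[2] = max(2+2-1, 7+0) = 7
r[3] = max(2+7-1, 7+2-1, 6+0) = 8
r[4] = max(2+8-1, 7+7-1, 6+2-1, 12+0) = 13
r[5] = max(2+13-1, 7+8-1, 6+7-1, 12+2-1, 8+0) = 14
r[6] = max(2+14-1, 7+13-1, 6+8-1, 12+7-1, 8+2-1, 11+0) = 19
One optimal plan: pieces 2 + 2 + 2 (2 cuts) → $21 − $2 = $19.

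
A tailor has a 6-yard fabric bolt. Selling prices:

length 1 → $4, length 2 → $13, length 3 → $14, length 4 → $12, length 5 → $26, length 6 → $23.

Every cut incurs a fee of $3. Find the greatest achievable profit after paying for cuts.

Let v[k] be the best obtainable value from length k. For each k, try every first piece i and keep the best of price[i] + v[k−i] minus the 3 cut fee when i<k.
v[1] = 4
v[2] = 13
v[3] = 14  (first piece 1, then v[2]=13)
v[4] = 23  (first piece 2, then v[2]=13)
v[5] = 26
v[6] = 33  (first piece 2, then v[4]=23)
One optimal plan: pieces 2 + 2 + 2 (2 cuts) → $39 − $6 = $33.

33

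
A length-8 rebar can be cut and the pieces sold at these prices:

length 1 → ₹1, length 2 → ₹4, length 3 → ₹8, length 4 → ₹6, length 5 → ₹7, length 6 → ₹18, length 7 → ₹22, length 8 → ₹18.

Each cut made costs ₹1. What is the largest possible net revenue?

Consider every possible first cut. net[k] is the best of p[i]+net[k−i] over all sellable i≤k, charging 1 whenever i<k.
net[1] = 1
net[2] = max(1+1-1, 4+0) = 4
net[3] = max(1+4-1, 4+1-1, 8+0) = 8
net[4] = max(1+8-1, 4+4-1, 8+1-1, 6+0) = 8
net[5] = max(1+8-1, 4+8-1, 8+4-1, 6+1-1, 7+0) = 11
net[6] = max(1+11-1, 4+8-1, 8+8-1, 6+4-1, 7+1-1, 18+0) = 18
net[7] = max(1+18-1, 4+11-1, 8+8-1, …, 18+1-1, 22+0) = 22
net[8] = max(1+22-1, 4+18-1, 8+11-1, …, 22+1-1, 18+0) = 22
One optimal plan: pieces 7 + 1 (1 cut) → ₹23 − ₹1 = ₹22.

22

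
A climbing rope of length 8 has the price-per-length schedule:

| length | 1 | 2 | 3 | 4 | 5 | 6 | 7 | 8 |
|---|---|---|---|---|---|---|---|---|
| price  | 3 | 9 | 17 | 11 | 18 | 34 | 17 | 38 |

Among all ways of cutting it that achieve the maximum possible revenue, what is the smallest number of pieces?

2

Let r[k] be the best obtainable value from length k. For each k, try every first piece i and keep the best of price[i] + r[k−i].
r[1] = 3
r[2] = max(3+3, 9+0) = 9
r[3] = max(3+9, 9+3, 17+0) = 17
r[4] = max(3+17, 9+9, 17+3, 11+0) = 20
r[5] = max(3+20, 9+17, 17+9, 11+3, 18+0) = 26
r[6] = max(3+26, 9+20, 17+17, 11+9, 18+3, 34+0) = 34
r[7] = max(3+34, 9+26, 17+20, …, 34+3, 17+0) = 37
r[8] = max(3+37, 9+34, 17+26, …, 17+3, 38+0) = 43
Maximum revenue is €43.
Now minimize piece count subject to staying optimal: for each k, pieces[k] = 1 + min over i with p[i]+r[k−i]=r[k] of pieces[k−i].
pieces[5] = 2
pieces[6] = 1
pieces[7] = 2
pieces[8] = 2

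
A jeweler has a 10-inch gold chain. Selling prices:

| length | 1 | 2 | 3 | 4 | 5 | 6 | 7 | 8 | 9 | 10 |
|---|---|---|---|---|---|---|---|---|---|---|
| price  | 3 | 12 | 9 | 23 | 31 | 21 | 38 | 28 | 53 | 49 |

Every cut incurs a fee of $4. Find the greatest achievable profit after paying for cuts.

58

Consider every possible first cut. v[k] is the best of p[i]+v[k−i] over all sellable i≤k, charging 4 whenever i<k.
v[1] = 3
v[2] = 12
v[3] = 11  (first piece 1, then v[2]=12)
v[4] = 23
v[5] = 31
v[6] = 31  (first piece 2, then v[4]=23)
v[7] = 39  (first piece 2, then v[5]=31)
v[8] = 42  (first piece 4, then v[4]=23)
v[9] = 53
v[10] = 58  (first piece 5, then v[5]=31)
One optimal plan: pieces 5 + 5 (1 cut) → $62 − $4 = $58.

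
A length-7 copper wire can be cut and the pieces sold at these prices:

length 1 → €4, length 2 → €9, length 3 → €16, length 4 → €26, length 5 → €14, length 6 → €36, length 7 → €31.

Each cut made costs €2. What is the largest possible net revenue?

Consider every possible first cut. r[k] is the best of p[i]+r[k−i] over all sellable i≤k, charging 2 whenever i<k.
r[1] = 4
r[2] = max(4+4-2, 9+0) = 9
r[3] = max(4+9-2, 9+4-2, 16+0) = 16
r[4] = max(4+16-2, 9+9-2, 16+4-2, 26+0) = 26
r[5] = max(4+26-2, 9+16-2, 16+9-2, 26+4-2, 14+0) = 28
r[6] = max(4+28-2, 9+26-2, 16+16-2, 26+9-2, 14+4-2, 36+0) = 36
r[7] = max(4+36-2, 9+28-2, 16+26-2, …, 36+4-2, 31+0) = 40
One optimal plan: pieces 4 + 3 (1 cut) → €42 − €2 = €40.

40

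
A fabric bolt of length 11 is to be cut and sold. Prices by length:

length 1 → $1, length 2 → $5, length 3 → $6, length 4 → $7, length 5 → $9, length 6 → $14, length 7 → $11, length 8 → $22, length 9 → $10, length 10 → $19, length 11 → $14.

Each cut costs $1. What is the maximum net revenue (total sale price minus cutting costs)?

Consider every possible first cut. net[k] is the best of p[i]+net[k−i] over all sellable i≤k, charging 1 whenever i<k.
net[1] = 1
net[2] = max(1+1-1, 5+0) = 5
net[3] = max(1+5-1, 5+1-1, 6+0) = 6
net[4] = max(1+6-1, 5+5-1, 6+1-1, 7+0) = 9
net[5] = max(1+9-1, 5+6-1, 6+5-1, 7+1-1, 9+0) = 10
net[6] = max(1+10-1, 5+9-1, 6+6-1, 7+5-1, 9+1-1, 14+0) = 14
net[7] = max(1+14-1, 5+10-1, 6+9-1, …, 14+1-1, 11+0) = 14
net[8] = max(1+14-1, 5+14-1, 6+10-1, …, 11+1-1, 22+0) = 22
net[9] = max(1+22-1, 5+14-1, 6+14-1, …, 22+1-1, 10+0) = 22
net[10] = max(1+22-1, 5+22-1, 6+14-1, …, 10+1-1, 19+0) = 26
net[11] = max(1+26-1, 5+22-1, 6+22-1, …, 19+1-1, 14+0) = 27
One optimal plan: pieces 8 + 3 (1 cut) → $28 − $1 = $27.

27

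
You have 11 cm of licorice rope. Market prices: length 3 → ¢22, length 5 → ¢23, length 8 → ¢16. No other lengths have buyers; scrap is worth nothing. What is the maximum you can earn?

67

Consider every possible first cut. f[k] is the best of p[i]+f[k−i] over all sellable i≤k.
f[1] = 0
f[2] = 0
f[3] = 22
f[4] = 22
f[5] = max(22+0, 23+0) = 23
f[6] = max(22+22, 23+0) = 44
f[7] = max(22+22, 23+0) = 44
f[8] = max(22+23, 23+22, 16+0) = 45
f[9] = max(22+44, 23+22, 16+0) = 66
f[10] = max(22+44, 23+23, 16+0) = 66
f[11] = max(22+45, 23+44, 16+22) = 67
One optimal cutting: 5 + 3 + 3 → ¢67.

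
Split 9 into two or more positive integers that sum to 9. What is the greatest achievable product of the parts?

27

Fill prod[k] for k=2..9: at each k try every first piece i and multiply by the better of (k−i) uncut or prod[k−i].
prod[2] = 1×max(1,0) = 1×1 = 1
prod[3] = 1×max(2,1) = 1×2 = 2
prod[4] = 2×max(2,1) = 2×2 = 4
prod[5] = 2×max(3,2) = 2×3 = 6
prod[6] = 3×max(3,2) = 3×3 = 9
prod[7] = 2×max(5,6) = 2×6 = 12
prod[8] = 2×max(6,9) = 2×9 = 18
prod[9] = 3×max(6,9) = 3×9 = 27
One optimal split: 3 + 3 + 3; product 3×3×3 = 27.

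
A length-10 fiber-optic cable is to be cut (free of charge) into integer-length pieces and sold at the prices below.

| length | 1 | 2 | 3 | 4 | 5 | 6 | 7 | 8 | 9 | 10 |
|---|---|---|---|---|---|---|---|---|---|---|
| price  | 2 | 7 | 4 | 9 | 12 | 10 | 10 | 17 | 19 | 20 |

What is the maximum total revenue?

Build r[k] bottom-up: r[k] = max over allowed piece i of (p[i] + r[k−i]).
r[1] = 2
r[2] = 7
r[3] = 9  (first piece 1, then r[2]=7)
r[4] = 14  (first piece 2, then r[2]=7)
r[5] = 16  (first piece 1, then r[4]=14)
r[6] = 21  (first piece 2, then r[4]=14)
r[7] = 23  (first piece 1, then r[6]=21)
r[8] = 28  (first piece 2, then r[6]=21)
r[9] = 30  (first piece 1, then r[8]=28)
r[10] = 35  (first piece 2, then r[8]=28)
One optimal cutting: 2 + 2 + 2 + 2 + 2 → $7 + $7 + $7 + $7 + $7 = $35.

35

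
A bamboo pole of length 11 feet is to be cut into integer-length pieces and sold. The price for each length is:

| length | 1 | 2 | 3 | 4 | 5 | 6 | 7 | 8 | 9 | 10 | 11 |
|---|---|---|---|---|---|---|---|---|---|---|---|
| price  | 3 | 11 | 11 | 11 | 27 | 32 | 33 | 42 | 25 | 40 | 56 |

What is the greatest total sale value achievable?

60

Let r[k] be the best obtainable value from length k. For each k, try every first piece i and keep the best of price[i] + r[k−i].
r[1] = 3
r[2] = 11
r[3] = 14  (first piece 1, then r[2]=11)
r[4] = 22  (first piece 2, then r[2]=11)
r[5] = 27
r[6] = 33  (first piece 2, then r[4]=22)
r[7] = 38  (first piece 2, then r[5]=27)
r[8] = 44  (first piece 2, then r[6]=33)
r[9] = 49  (first piece 2, then r[7]=38)
r[10] = 55  (first piece 2, then r[8]=44)
r[11] = 60  (first piece 2, then r[9]=49)
One optimal cutting: 5 + 2 + 2 + 2 → $27 + $11 + $11 + $11 = $60.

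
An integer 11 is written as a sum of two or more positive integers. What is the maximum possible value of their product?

54

Define g[k] = max over 1≤i<k of i · max(k−i, g[k−i]); the inner max lets the remainder stay uncut if that's better.
Small cases: g[2]=1, g[3]=2, g[4]=4.
g[5] = max(1*4, 2*3, 3*2, 4*1) = 6
g[6] = max(1*6, 2*4, 3*3, 4*2, 5*1) = 9
g[7] = max(1*9, 2*6, 3*4, 4*3, 5*2, 6*1) = 12
g[8] = max(1*12, 2*9, 3*6, …, 6*2, 7*1) = 18
g[9] = max(1*18, 2*12, 3*9, …, 7*2, 8*1) = 27
g[10] = max(1*27, 2*18, 3*12, …, 8*2, 9*1) = 36
g[11] = max(1*36, 2*27, 3*18, …, 9*2, 10*1) = 54
One optimal split: 3 + 3 + 3 + 2; product 3*3*3*2 = 54.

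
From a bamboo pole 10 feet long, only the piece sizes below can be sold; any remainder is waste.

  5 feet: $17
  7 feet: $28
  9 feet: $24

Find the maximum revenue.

Let r[k] be the best obtainable value from length k. For each k, try every first piece i and keep the best of price[i] + r[k−i].
r[1] = 0
r[2] = 0
r[3] = 0
r[4] = 0
r[5] = 17
r[6] = 17
r[7] = max(17+0, 28+0) = 28
r[8] = max(17+0, 28+0) = 28
r[9] = max(17+0, 28+0, 24+0) = 28
r[10] = max(17+17, 28+0, 24+0) = 34
One optimal cutting: 5 + 5 → $34.

34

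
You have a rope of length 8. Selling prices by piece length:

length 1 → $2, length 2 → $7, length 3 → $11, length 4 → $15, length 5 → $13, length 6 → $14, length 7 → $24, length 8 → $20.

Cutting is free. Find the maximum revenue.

Consider every possible first cut. r[k] is the best of p[i]+r[k−i] over all sellable i≤k.
r[1] = 2
r[2] = 7
r[3] = 11
r[4] = 15
r[5] = 18  (first piece 2, then r[3]=11)
r[6] = 22  (first piece 2, then r[4]=15)
r[7] = 26  (first piece 3, then r[4]=15)
r[8] = 30  (first piece 4, then r[4]=15)
One optimal cutting: 4 + 4 → $15 + $15 = $30.

30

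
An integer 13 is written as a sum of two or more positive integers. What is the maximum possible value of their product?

108

Let prod[k] be the best product for length k (with at least one cut). For each first piece i, the rest contributes max(k−i, prod[k−i]).
prod[2] = 1·max(1,0) = 1·1 = 1
prod[3] = 1·max(2,1) = 1·2 = 2
prod[4] = 2·max(2,1) = 2·2 = 4
prod[5] = 2·max(3,2) = 2·3 = 6
prod[6] = 3·max(3,2) = 3·3 = 9
prod[7] = 2·max(5,6) = 2·6 = 12
prod[8] = 2·max(6,9) = 2·9 = 18
prod[9] = 3·max(6,9) = 3·9 = 27
prod[10] = 2·max(8,18) = 2·18 = 36
prod[11] = 2·max(9,27) = 2·27 = 54
prod[12] = 3·max(9,27) = 3·27 = 81
prod[13] = 2·max(11,54) = 2·54 = 108
One optimal split: 3 + 3 + 3 + 2 + 2; product 3·3·3·2·2 = 108.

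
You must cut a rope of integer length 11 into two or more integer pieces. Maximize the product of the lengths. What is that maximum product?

54

Let m[k] be the best product for length k (with at least one cut). For each first piece i, the rest contributes max(k−i, m[k−i]).
m[2] = 1·max(1,0) = 1·1 = 1
m[3] = max(1·2, 2·1) = 2
m[4] = max(1·3, 2·2, 3·1) = 4
m[5] = max(1·4, 2·3, 3·2, 4·1) = 6
m[6] = max(1·6, 2·4, 3·3, 4·2, 5·1) = 9
m[7] = max(1·9, 2·6, 3·4, 4·3, 5·2, 6·1) = 12
m[8] = max(1·12, 2·9, 3·6, …, 6·2, 7·1) = 18
m[9] = max(1·18, 2·12, 3·9, …, 7·2, 8·1) = 27
m[10] = max(1·27, 2·18, 3·12, …, 8·2, 9·1) = 36
m[11] = max(1·36, 2·27, 3·18, …, 9·2, 10·1) = 54
One optimal split: 3 + 3 + 3 + 2; product 3·3·3·2 = 54.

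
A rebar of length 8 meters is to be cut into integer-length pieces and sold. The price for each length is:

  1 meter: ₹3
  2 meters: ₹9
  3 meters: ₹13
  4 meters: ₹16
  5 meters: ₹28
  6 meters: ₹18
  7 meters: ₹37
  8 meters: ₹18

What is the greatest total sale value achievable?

41

Consider every possible first cut. R[k] is the best of p[i]+R[k−i] over all sellable i≤k.
R[1] = 3
R[2] = 9
R[3] = 13
R[4] = 18  (first piece 2, then R[2]=9)
R[5] = 28
R[6] = 31  (first piece 1, then R[5]=28)
R[7] = 37  (first piece 2, then R[5]=28)
R[8] = 41  (first piece 3, then R[5]=28)
One optimal cutting: 5 + 3 → ₹28 + ₹13 = ₹41.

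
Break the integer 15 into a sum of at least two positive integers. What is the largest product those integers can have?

Define f[k] = max over 1≤i<k of i · max(k−i, f[k−i]); the inner max lets the remainder stay uncut if that's better.
Small cases: f[2]=1, f[3]=2, f[4]=4, f[5]=6, f[6]=9, f[7]=12.
f[8] = 2*max(6,9) = 2*9 = 18
f[9] = 3*max(6,9) = 3*9 = 27
f[10] = 2*max(8,18) = 2*18 = 36
f[11] = 2*max(9,27) = 2*27 = 54
f[12] = 3*max(9,27) = 3*27 = 81
f[13] = 2*max(11,54) = 2*54 = 108
f[14] = 2*max(12,81) = 2*81 = 162
f[15] = 3*max(12,81) = 3*81 = 243
One optimal split: 3 + 3 + 3 + 3 + 3; product 3*3*3*3*3 = 243.

243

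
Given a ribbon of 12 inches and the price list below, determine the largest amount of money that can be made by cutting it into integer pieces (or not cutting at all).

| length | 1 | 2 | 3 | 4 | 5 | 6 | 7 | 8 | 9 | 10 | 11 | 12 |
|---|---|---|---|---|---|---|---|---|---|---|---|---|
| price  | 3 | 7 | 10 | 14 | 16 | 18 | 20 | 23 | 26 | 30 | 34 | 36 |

42

Consider every possible first cut. best[k] is the best of p[i]+best[k−i] over all sellable i≤k.
best[1] = 3
best[2] = max(3+3, 7+0) = 7
best[3] = max(3+7, 7+3, 10+0) = 10
best[4] = max(3+10, 7+7, 10+3, 14+0) = 14
best[5] = max(3+14, 7+10, 10+7, 14+3, 16+0) = 17
best[6] = max(3+17, 7+14, 10+10, 14+7, 16+3, 18+0) = 21
best[7] = max(3+21, 7+17, 10+14, …, 18+3, 20+0) = 24
best[8] = max(3+24, 7+21, 10+17, …, 20+3, 23+0) = 28
best[9] = max(3+28, 7+24, 10+21, …, 23+3, 26+0) = 31
best[10] = max(3+31, 7+28, 10+24, …, 26+3, 30+0) = 35
best[11] = max(3+35, 7+31, 10+28, …, 30+3, 34+0) = 38
best[12] = max(3+38, 7+35, 10+31, …, 34+3, 36+0) = 42
One optimal cutting: 2 + 2 + 2 + 2 + 2 + 2 → ¢7 + ¢7 + ¢7 + ¢7 + ¢7 + ¢7 = ¢42.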